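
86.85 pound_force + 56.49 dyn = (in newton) 386.3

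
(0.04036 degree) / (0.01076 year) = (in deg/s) 1.189e-07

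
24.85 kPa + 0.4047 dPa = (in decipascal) 2.485e+05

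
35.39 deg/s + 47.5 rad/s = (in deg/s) 2757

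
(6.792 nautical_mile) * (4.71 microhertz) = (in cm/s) 5.925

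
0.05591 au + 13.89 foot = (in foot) 2.744e+10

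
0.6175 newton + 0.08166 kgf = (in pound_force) 0.3188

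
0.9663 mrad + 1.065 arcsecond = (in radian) 0.0009715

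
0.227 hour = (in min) 13.62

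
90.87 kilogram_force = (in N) 891.1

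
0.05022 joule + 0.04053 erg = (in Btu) 4.76e-05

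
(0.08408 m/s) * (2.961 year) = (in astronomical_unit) 5.248e-05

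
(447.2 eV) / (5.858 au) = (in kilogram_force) 8.337e-30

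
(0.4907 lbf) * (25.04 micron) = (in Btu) 5.18e-08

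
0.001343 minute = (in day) 9.326e-07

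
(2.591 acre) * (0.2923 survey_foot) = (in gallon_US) 2.468e+05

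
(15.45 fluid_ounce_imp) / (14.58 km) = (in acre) 7.44e-12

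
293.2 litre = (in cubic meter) 0.2932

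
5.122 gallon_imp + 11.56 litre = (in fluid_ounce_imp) 1226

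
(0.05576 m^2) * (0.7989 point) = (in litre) 0.01572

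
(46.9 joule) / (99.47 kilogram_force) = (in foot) 0.1577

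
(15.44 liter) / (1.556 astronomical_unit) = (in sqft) 7.14e-13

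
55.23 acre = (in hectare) 22.35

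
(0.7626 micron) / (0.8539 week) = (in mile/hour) 3.303e-12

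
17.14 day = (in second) 1.481e+06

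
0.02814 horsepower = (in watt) 20.98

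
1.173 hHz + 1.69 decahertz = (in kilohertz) 0.1342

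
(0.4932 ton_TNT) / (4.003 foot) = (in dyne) 1.691e+14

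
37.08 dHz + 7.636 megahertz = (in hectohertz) 7.636e+04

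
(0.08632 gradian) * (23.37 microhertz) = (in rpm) 3.026e-07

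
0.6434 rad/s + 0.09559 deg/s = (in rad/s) 0.6451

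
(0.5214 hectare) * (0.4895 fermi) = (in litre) 2.552e-09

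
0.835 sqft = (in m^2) 0.07757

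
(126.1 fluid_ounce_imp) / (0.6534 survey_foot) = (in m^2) 0.01799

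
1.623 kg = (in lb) 3.578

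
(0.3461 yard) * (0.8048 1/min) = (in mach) 1.247e-05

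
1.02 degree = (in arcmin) 61.2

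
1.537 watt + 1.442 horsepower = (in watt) 1077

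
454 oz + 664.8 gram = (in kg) 13.54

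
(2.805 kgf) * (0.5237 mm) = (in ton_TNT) 3.443e-12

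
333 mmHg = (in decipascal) 4.44e+05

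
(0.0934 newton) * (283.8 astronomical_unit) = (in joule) 3.965e+12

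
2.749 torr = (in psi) 0.05316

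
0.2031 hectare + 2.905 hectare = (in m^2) 3.108e+04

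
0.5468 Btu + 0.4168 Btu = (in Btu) 0.9636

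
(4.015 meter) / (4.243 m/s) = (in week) 1.565e-06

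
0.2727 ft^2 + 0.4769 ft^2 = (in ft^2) 0.7496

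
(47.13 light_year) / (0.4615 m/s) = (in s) 9.662e+17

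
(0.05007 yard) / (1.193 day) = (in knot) 8.634e-07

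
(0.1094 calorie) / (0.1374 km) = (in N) 0.003331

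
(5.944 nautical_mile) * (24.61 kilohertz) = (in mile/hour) 6.06e+08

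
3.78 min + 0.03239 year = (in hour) 283.8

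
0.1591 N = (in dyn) 1.591e+04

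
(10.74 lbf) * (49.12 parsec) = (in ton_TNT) 1.731e+10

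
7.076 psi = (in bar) 0.4879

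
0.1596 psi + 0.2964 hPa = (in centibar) 1.13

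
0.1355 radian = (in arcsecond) 2.795e+04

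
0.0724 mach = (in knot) 47.92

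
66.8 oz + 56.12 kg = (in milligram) 5.801e+07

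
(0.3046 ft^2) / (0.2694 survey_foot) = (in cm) 34.46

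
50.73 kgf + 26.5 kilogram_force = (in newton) 757.4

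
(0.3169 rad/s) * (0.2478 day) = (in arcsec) 1.399e+09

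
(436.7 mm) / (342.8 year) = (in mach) 1.186e-13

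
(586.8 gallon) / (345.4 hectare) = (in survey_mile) 3.996e-10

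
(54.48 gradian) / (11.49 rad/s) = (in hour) 2.069e-05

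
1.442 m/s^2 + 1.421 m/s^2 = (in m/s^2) 2.863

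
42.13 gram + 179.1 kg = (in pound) 394.9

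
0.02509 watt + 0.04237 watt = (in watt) 0.06746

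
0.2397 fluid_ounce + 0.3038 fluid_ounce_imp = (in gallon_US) 0.004153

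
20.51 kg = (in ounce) 723.5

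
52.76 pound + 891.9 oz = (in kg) 49.22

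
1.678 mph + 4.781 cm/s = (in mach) 0.002343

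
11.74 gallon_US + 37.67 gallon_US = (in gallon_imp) 41.14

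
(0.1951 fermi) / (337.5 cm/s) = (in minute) 9.635e-19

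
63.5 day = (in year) 0.174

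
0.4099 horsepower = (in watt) 305.7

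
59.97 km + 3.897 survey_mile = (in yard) 7.244e+04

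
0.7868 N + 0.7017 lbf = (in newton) 3.908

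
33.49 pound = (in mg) 1.519e+07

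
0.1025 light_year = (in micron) 9.697e+20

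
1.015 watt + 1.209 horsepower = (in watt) 902.6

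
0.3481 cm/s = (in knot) 0.006767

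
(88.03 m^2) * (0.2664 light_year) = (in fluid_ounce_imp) 7.809e+21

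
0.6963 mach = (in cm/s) 2.371e+04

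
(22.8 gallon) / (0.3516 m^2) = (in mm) 245.5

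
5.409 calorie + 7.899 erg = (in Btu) 0.02145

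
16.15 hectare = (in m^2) 1.615e+05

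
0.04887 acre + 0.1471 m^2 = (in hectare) 0.01979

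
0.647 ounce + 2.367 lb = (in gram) 1092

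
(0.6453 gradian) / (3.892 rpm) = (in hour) 6.908e-06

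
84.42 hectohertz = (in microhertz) 8.442e+09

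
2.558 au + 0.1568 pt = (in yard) 4.185e+11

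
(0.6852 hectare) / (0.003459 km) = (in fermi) 1.981e+18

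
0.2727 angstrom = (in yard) 2.982e-11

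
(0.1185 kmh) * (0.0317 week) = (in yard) 690.2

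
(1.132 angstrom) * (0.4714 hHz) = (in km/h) 1.921e-08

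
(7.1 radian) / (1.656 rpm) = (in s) 40.94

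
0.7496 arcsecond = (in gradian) 0.0002314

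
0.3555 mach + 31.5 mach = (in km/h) 3.905e+04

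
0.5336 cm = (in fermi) 5.336e+12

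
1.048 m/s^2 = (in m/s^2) 1.048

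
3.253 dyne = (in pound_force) 7.313e-06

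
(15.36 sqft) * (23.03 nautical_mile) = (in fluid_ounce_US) 2.058e+09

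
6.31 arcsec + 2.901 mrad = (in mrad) 2.932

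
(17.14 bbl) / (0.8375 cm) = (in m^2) 325.4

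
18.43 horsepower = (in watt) 1.374e+04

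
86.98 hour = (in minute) 5219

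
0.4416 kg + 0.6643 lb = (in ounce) 26.21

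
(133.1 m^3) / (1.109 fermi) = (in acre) 2.966e+13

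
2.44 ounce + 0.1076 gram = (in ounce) 2.444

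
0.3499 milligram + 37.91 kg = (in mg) 3.791e+07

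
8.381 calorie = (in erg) 3.507e+08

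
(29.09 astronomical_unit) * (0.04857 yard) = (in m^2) 1.933e+11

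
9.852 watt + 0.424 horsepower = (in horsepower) 0.4372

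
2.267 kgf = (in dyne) 2.223e+06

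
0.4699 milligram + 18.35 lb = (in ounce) 293.6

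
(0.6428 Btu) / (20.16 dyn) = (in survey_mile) 2090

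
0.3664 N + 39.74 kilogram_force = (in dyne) 3.901e+07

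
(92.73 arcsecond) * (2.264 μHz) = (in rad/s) 1.018e-09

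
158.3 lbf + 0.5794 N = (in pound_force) 158.4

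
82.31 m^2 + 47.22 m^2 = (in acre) 0.03201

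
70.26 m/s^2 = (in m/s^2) 70.26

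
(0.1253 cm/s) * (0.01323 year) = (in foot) 1715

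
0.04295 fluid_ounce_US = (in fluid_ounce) 0.04295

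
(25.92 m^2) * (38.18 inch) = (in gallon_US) 6640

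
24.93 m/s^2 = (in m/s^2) 24.93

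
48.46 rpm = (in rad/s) 5.075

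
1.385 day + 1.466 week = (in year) 0.03191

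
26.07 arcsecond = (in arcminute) 0.4345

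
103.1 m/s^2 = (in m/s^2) 103.1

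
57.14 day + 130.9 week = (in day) 973.4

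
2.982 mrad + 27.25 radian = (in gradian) 1735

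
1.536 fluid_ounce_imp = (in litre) 0.04364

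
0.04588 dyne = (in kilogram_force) 4.678e-08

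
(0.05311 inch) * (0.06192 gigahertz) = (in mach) 245.3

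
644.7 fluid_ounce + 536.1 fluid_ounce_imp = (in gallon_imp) 7.545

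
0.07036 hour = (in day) 0.002932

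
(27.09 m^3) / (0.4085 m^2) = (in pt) 1.88e+05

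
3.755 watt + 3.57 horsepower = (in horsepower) 3.575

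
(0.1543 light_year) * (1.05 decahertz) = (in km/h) 5.518e+16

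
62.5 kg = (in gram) 6.25e+04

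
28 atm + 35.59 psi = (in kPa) 3082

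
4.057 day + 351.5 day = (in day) 355.6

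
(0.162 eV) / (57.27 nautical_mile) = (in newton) 2.447e-25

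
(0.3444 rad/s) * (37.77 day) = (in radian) 1.124e+06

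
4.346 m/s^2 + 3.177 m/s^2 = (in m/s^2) 7.523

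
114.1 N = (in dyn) 1.141e+07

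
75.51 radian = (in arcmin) 2.596e+05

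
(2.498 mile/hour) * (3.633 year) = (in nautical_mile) 6.908e+04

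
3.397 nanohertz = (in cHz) 3.397e-07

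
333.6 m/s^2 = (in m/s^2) 333.6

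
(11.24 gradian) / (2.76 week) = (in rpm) 1.01e-06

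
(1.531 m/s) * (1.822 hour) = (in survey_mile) 6.24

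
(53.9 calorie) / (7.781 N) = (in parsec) 9.393e-16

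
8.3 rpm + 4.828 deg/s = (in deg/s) 54.63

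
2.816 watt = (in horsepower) 0.003776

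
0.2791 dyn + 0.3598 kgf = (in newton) 3.528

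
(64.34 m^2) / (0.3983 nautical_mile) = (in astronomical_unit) 5.83e-13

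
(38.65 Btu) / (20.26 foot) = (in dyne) 6.603e+08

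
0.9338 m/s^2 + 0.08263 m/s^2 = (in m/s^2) 1.016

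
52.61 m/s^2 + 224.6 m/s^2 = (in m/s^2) 277.2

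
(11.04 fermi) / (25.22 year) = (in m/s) 1.388e-23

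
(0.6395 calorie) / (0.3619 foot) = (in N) 24.26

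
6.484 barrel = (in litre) 1031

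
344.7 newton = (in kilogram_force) 35.15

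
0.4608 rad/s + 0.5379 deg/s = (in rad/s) 0.4702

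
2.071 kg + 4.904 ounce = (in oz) 77.96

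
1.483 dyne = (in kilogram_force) 1.512e-06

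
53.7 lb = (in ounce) 859.2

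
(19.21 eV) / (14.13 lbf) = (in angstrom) 4.897e-10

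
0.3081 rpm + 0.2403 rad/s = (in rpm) 2.603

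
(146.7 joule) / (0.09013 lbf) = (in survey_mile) 0.2274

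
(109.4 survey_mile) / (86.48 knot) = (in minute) 65.96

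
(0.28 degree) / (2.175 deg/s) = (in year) 4.082e-09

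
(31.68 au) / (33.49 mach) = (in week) 687.2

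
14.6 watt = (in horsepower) 0.01958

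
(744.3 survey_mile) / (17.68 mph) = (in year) 0.004806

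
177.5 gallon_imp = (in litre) 806.9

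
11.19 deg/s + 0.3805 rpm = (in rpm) 2.245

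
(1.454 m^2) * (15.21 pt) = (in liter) 7.802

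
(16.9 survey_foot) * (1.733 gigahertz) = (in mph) 1.997e+10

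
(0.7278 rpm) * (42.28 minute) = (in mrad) 1.933e+05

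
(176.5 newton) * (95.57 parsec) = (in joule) 5.205e+20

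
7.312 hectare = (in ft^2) 7.871e+05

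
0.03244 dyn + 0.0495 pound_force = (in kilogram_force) 0.02245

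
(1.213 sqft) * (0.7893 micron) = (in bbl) 5.595e-07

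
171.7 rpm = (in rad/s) 17.98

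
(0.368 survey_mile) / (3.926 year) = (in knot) 9.298e-06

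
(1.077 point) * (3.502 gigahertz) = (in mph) 2.976e+06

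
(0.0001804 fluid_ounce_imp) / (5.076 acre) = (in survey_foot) 8.187e-13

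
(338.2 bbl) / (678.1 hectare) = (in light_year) 8.381e-22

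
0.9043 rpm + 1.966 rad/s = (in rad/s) 2.061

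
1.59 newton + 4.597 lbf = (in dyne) 2.204e+06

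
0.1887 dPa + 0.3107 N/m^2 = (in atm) 3.253e-06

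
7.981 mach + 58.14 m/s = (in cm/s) 2.776e+05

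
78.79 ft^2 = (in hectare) 0.000732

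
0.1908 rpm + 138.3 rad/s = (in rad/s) 138.3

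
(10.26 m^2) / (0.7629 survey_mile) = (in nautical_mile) 4.512e-06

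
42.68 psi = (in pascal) 2.943e+05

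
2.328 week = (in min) 2.347e+04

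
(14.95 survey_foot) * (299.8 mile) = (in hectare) 219.9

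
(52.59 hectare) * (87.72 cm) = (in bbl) 2.902e+06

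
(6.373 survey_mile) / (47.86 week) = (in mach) 1.041e-06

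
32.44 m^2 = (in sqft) 349.2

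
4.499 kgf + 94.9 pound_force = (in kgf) 47.54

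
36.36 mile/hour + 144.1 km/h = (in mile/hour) 125.9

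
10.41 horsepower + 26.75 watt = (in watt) 7789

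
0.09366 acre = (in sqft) 4080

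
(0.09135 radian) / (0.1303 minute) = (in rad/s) 0.01168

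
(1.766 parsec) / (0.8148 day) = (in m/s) 7.741e+11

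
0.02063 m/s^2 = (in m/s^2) 0.02063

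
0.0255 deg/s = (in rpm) 0.00425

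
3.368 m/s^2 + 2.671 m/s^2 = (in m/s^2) 6.039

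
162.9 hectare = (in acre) 402.5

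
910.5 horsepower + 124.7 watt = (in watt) 6.791e+05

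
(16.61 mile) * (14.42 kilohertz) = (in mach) 1.132e+06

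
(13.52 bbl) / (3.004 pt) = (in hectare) 0.2028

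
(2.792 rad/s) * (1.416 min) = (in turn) 37.75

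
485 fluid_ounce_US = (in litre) 14.34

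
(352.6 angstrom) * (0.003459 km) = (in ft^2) 1.313e-06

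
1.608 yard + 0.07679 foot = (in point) 4234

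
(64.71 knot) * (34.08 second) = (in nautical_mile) 0.6126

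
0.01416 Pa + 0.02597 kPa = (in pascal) 25.98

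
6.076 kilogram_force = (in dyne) 5.959e+06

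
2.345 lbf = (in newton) 10.43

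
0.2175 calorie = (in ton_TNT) 2.175e-10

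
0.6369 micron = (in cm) 6.369e-05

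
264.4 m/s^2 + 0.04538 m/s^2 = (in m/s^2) 264.4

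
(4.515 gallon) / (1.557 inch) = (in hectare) 4.322e-05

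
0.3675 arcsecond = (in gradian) 0.0001134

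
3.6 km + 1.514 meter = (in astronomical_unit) 2.407e-08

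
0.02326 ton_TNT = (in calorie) 2.326e+07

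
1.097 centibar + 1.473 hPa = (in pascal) 1244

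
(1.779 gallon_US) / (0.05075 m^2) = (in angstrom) 1.327e+09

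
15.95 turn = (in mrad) 1.002e+05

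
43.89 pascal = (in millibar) 0.4389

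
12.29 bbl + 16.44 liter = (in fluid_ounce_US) 6.663e+04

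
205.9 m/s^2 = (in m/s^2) 205.9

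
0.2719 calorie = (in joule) 1.138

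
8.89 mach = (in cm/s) 3.027e+05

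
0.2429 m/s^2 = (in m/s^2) 0.2429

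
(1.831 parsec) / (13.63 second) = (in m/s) 4.145e+15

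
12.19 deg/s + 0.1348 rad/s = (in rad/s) 0.3476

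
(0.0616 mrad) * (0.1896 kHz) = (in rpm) 0.1115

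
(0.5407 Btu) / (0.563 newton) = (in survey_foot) 3324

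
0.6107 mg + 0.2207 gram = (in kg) 0.0002213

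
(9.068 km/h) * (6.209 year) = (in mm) 4.932e+11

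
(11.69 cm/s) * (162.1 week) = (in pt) 3.249e+10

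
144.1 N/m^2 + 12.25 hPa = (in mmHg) 10.27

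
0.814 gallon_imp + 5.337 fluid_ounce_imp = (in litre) 3.852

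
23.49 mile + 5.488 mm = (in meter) 3.78e+04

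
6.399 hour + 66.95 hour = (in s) 2.641e+05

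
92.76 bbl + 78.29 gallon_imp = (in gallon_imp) 3322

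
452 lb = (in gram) 2.05e+05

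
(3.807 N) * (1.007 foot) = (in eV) 7.293e+18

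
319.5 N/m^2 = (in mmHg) 2.396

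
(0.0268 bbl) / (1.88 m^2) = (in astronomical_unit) 1.515e-14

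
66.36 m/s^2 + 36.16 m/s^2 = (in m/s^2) 102.5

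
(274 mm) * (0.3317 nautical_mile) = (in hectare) 0.01683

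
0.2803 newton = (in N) 0.2803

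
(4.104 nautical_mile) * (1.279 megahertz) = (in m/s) 9.721e+09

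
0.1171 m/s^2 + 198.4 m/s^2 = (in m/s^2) 198.5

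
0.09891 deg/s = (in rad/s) 0.001726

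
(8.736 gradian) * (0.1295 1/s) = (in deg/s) 1.018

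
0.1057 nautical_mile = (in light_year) 2.069e-14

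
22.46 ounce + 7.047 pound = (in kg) 3.833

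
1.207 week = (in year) 0.02315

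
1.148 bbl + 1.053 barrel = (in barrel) 2.201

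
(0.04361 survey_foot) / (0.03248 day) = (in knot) 9.207e-06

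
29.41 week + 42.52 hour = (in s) 1.794e+07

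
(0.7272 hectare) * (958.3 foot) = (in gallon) 5.611e+08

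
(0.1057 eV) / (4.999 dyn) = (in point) 9.603e-13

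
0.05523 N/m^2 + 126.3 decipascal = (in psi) 0.00184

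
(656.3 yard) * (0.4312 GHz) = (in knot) 5.03e+11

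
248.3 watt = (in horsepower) 0.333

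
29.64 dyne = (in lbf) 6.663e-05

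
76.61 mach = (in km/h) 9.391e+04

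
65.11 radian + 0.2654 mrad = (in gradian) 4145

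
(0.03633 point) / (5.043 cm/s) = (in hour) 7.06e-08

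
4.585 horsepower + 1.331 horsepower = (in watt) 4412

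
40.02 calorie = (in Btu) 0.1587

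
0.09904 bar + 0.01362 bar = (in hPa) 112.7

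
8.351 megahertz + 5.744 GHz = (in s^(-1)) 5.752e+09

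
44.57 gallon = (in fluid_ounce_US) 5705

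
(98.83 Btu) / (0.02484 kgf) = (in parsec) 1.387e-11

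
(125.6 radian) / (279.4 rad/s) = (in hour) 0.0001249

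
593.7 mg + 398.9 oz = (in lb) 24.93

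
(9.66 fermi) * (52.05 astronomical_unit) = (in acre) 1.859e-05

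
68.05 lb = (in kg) 30.87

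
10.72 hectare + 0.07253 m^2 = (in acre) 26.49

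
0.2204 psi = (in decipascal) 1.52e+04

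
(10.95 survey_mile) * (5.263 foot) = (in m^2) 2.827e+04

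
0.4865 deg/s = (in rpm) 0.08108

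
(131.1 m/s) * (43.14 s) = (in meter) 5656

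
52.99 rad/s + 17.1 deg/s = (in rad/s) 53.29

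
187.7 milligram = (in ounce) 0.006621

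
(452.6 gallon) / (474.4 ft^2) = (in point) 110.2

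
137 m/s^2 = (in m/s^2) 137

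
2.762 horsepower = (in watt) 2060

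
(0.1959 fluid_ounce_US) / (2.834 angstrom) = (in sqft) 2.2e+05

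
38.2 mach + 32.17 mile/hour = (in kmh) 4.688e+04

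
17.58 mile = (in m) 2.829e+04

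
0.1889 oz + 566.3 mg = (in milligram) 5922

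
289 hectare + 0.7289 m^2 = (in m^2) 2.89e+06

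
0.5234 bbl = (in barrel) 0.5234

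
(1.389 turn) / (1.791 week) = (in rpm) 7.694e-05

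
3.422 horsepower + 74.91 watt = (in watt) 2627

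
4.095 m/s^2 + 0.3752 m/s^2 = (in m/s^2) 4.47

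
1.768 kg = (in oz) 62.36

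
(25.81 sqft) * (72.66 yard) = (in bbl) 1002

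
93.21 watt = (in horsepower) 0.125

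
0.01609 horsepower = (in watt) 12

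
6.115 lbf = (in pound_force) 6.115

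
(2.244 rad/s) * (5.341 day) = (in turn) 1.648e+05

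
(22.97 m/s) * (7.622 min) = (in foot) 3.446e+04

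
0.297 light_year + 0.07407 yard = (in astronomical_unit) 1.878e+04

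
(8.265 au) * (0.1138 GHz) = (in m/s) 1.407e+20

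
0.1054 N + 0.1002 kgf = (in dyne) 1.088e+05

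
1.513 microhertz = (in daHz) 1.513e-07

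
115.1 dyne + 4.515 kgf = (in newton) 44.28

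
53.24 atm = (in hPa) 5.395e+04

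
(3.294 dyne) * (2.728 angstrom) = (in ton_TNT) 2.148e-24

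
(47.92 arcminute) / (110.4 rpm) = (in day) 1.396e-08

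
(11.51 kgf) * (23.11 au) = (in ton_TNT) 9.327e+04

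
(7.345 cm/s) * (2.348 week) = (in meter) 1.043e+05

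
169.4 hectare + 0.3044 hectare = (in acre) 419.3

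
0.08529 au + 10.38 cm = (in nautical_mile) 6.889e+06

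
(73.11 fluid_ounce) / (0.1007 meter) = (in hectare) 2.147e-06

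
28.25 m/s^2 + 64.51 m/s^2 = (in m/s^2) 92.76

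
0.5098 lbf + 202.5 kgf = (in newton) 1988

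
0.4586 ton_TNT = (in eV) 1.198e+28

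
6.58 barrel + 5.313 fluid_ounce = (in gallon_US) 276.4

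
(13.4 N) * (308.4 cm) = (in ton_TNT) 9.877e-09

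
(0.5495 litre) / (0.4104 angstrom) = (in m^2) 1.339e+07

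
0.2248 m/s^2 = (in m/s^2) 0.2248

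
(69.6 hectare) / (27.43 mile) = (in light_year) 1.667e-15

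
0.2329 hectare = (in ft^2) 2.507e+04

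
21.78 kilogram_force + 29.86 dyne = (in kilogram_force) 21.78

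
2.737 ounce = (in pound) 0.1711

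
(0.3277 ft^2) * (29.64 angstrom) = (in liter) 9.024e-08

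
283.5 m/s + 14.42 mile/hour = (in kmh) 1044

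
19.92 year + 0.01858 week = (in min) 1.047e+07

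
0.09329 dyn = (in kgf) 9.513e-08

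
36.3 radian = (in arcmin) 1.248e+05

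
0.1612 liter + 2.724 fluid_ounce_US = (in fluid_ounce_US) 8.175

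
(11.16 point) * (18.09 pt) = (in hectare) 2.512e-09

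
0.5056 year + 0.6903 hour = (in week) 26.37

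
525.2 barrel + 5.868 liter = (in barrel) 525.2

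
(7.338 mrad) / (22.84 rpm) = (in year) 9.729e-11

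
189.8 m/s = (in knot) 368.9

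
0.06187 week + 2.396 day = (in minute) 4074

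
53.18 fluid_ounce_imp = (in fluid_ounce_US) 51.09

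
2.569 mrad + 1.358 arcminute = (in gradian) 0.1887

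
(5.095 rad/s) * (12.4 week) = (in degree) 2.189e+09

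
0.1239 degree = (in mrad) 2.162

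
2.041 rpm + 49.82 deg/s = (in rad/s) 1.083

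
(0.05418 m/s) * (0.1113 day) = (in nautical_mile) 0.2813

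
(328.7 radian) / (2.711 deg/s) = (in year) 0.0002203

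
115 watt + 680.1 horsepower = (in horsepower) 680.3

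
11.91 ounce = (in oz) 11.91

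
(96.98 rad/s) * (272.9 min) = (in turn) 2.527e+05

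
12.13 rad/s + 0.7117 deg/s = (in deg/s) 695.7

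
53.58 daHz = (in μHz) 5.358e+08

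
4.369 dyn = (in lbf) 9.822e-06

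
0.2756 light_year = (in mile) 1.62e+12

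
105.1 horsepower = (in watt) 7.837e+04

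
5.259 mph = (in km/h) 8.464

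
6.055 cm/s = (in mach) 0.0001778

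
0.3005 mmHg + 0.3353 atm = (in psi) 4.933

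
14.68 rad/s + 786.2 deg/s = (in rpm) 271.2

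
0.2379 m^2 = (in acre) 5.879e-05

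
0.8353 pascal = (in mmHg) 0.006265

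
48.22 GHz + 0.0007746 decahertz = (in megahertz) 4.822e+04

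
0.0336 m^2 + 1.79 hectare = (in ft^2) 1.927e+05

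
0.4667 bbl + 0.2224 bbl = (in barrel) 0.6891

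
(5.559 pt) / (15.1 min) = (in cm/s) 0.0002165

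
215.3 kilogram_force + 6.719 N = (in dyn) 2.118e+08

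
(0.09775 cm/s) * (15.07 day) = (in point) 3.608e+06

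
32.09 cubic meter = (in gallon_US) 8477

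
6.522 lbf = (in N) 29.01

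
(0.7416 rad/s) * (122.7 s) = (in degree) 5214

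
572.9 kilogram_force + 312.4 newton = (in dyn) 5.931e+08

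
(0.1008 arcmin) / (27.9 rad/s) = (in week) 1.738e-12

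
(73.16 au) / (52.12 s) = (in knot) 4.082e+11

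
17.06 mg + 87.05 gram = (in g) 87.07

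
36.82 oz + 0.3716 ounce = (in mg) 1.054e+06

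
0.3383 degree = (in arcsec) 1218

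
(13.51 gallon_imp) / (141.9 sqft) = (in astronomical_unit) 3.114e-14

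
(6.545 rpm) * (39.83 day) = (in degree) 1.351e+08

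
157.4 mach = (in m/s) 5.359e+04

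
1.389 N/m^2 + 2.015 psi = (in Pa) 1.389e+04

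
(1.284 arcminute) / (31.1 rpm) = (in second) 0.0001147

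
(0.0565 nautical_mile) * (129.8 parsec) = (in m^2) 4.191e+20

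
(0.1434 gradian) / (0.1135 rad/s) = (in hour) 5.513e-06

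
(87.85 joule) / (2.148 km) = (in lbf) 0.009194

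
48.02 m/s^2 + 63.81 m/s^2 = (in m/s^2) 111.8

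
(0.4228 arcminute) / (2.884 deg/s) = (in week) 4.04e-09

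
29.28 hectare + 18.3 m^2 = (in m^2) 2.928e+05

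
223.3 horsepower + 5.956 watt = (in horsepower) 223.3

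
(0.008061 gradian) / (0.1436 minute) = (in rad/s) 1.47e-05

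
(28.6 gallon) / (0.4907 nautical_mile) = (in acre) 2.944e-08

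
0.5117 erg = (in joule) 5.117e-08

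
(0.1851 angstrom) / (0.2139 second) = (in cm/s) 8.654e-09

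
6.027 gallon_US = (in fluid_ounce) 771.5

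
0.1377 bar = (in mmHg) 103.3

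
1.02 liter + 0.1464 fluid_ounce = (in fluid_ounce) 34.64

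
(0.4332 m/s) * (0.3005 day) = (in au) 7.518e-08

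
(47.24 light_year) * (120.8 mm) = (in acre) 1.334e+13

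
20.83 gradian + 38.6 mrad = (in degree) 20.96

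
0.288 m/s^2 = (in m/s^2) 0.288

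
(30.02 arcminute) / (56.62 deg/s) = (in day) 1.023e-07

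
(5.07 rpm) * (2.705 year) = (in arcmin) 1.557e+11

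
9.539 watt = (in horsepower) 0.01279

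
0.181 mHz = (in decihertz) 0.00181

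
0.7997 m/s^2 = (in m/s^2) 0.7997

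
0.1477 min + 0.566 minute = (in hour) 0.01189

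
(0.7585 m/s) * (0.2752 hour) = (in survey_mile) 0.4669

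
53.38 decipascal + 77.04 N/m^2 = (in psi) 0.01195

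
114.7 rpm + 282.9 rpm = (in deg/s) 2386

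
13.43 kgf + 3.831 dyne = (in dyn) 1.317e+07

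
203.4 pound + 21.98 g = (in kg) 92.28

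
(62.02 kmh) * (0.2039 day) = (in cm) 3.035e+07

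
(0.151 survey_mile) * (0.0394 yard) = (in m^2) 8.755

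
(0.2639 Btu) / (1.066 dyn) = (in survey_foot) 8.569e+07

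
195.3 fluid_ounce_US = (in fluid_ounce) 195.3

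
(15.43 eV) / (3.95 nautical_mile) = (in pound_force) 7.597e-23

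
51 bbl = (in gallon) 2142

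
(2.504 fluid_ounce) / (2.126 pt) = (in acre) 2.44e-05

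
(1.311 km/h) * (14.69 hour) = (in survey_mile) 11.97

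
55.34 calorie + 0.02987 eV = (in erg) 2.315e+09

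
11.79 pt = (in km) 4.159e-06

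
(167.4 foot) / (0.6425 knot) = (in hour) 0.04288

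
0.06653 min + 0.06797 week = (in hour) 11.42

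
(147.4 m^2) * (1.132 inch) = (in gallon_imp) 932.3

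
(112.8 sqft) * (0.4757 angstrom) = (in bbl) 3.136e-09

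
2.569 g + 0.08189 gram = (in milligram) 2651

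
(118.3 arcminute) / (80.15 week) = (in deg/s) 4.067e-08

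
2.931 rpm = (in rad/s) 0.3069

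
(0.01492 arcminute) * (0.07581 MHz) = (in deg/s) 18.85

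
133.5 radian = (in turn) 21.25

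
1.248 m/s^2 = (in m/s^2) 1.248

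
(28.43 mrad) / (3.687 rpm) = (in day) 8.522e-07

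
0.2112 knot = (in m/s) 0.1087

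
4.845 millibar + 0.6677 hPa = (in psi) 0.07995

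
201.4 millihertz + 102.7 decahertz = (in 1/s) 1027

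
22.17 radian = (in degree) 1270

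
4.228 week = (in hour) 710.3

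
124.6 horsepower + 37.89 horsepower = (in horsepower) 162.5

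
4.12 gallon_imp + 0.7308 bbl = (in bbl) 0.8486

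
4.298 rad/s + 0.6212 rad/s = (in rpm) 46.97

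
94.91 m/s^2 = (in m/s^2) 94.91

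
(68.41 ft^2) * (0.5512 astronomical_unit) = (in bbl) 3.296e+12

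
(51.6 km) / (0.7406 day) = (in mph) 1.804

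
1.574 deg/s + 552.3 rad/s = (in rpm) 5274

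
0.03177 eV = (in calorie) 1.217e-21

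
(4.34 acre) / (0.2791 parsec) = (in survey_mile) 1.267e-15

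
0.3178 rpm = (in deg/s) 1.907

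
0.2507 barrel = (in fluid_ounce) 1348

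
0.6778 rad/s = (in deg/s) 38.84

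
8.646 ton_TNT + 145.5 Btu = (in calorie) 8.646e+09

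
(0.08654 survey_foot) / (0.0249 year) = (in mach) 9.865e-11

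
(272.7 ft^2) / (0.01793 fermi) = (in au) 9.445e+06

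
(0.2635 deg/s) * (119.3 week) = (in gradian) 2.112e+07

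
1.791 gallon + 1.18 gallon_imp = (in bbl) 0.07638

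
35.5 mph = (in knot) 30.85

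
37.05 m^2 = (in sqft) 398.8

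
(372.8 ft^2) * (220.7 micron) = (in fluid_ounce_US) 258.5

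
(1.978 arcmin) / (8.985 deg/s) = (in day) 4.247e-08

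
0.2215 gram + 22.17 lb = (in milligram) 1.006e+07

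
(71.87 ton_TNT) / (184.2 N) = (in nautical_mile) 8.815e+05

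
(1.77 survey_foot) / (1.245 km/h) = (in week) 2.579e-06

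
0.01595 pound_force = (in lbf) 0.01595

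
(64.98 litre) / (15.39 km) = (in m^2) 4.222e-06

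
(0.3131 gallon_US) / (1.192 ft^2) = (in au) 7.154e-14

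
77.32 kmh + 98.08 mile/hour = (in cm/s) 6532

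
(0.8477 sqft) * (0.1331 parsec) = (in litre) 3.234e+17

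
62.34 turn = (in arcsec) 8.079e+07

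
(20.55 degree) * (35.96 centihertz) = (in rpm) 1.232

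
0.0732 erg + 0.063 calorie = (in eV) 1.645e+18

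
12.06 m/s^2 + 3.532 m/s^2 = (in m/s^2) 15.59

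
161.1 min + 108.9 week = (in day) 762.4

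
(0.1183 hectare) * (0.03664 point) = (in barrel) 0.09618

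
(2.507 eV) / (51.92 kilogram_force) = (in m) 7.889e-22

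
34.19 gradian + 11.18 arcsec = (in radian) 0.5371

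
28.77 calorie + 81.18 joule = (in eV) 1.258e+21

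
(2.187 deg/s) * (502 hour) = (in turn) 1.098e+04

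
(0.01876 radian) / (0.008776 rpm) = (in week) 3.375e-05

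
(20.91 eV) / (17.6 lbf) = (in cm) 4.279e-18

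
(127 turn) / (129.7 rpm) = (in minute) 0.9792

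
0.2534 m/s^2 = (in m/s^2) 0.2534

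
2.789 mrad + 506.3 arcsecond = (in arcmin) 18.03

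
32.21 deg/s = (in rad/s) 0.5622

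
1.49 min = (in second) 89.4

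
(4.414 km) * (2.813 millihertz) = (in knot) 24.14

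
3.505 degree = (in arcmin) 210.3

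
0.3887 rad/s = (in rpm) 3.712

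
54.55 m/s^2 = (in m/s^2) 54.55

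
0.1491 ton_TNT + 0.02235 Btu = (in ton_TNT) 0.1491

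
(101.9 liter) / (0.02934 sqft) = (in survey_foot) 122.7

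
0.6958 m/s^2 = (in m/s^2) 0.6958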